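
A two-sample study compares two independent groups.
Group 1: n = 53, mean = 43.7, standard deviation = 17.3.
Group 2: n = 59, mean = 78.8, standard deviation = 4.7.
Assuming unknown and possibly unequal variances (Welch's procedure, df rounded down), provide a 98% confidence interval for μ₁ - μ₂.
(-40.97, -29.23)

Difference: x̄₁ - x̄₂ = -35.10
SE = √(s₁²/n₁ + s₂²/n₂) = √(17.3²/53 + 4.7²/59) = 2.4539
df = 58.89 → 58 (Welch–Satterthwaite, rounded down)
t* = 2.392

CI: -35.10 ± 2.392 · 2.4539 = -35.10 ± 5.87 = (-40.97, -29.23)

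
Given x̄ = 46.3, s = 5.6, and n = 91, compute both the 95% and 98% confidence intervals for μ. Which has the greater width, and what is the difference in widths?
98% CI is wider by 0.45

df = 90
95% CI: t* = 1.987, (45.13, 47.47), width = 2 · t* · s/√n = 2.33
98% CI: t* = 2.368, (44.91, 47.69), width = 2 · t* · s/√n = 2.78

The 98% CI is wider by 2.78 - 2.33 = 0.45.
Higher confidence requires a wider interval.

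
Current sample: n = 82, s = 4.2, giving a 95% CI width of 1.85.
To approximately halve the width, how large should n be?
n ≈ 328

CI width ∝ 1/√n
To reduce width by factor 2, need √n to grow by 2 → need 2² = 4 times as many samples.

Current: n = 82, width = 1.85
New: n = 328, width ≈ 0.91

Width reduced by factor of 1.85/0.91 = 2.03.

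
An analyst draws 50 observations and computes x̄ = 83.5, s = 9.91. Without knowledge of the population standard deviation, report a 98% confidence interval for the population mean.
(80.13, 86.87)

t-interval (σ unknown):
df = n - 1 = 49
t* = 2.405 for 98% confidence

Margin of error = t* · s/√n = 2.405 · 9.91/√50 = 3.37

CI: (80.13, 86.87)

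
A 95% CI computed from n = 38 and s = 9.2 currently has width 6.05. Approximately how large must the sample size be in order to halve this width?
n ≈ 152

CI width ∝ 1/√n
To reduce width by factor 2, need √n to grow by 2 → need 2² = 4 times as many samples.

Current: n = 38, width = 6.05
New: n = 152, width ≈ 2.95

Width reduced by factor of 6.05/2.95 = 2.05.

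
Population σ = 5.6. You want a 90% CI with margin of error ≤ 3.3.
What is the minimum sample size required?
n ≥ 8

For margin E ≤ 3.3:
n ≥ (z* · σ / E)²
n ≥ (1.645 · 5.6 / 3.3)²
n ≥ 7.79

Minimum n = 8 (rounding up)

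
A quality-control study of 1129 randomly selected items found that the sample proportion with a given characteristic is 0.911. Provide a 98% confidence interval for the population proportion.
(0.891, 0.931)

Proportion CI:
SE = √(p̂(1-p̂)/n) = √(0.911 · 0.089 / 1129) = 0.00847

z* = 2.326
Margin = z* · SE = 2.326 · 0.00847 = 0.0197

CI: 0.911 ± 0.0197 = (0.891, 0.931)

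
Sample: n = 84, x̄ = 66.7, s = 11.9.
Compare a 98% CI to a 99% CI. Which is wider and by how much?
99% CI is wider by 0.69

df = 83
98% CI: t* = 2.372, (63.62, 69.78), width = 2 · t* · s/√n = 6.16
99% CI: t* = 2.636, (63.28, 70.12), width = 2 · t* · s/√n = 6.85

The 99% CI is wider by 6.85 - 6.16 = 0.69.
Higher confidence requires a wider interval.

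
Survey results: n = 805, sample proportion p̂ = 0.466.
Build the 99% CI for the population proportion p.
(0.421, 0.511)

Proportion CI:
SE = √(p̂(1-p̂)/n) = √(0.466 · 0.534 / 805) = 0.01758

z* = 2.576
Margin = z* · SE = 2.576 · 0.01758 = 0.0453

CI: 0.466 ± 0.0453 = (0.421, 0.511)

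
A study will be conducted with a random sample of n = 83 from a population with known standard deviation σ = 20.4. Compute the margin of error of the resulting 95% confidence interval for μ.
Margin of error = 4.39

Margin of error = z* · σ/√n
= 1.960 · 20.4/√83
= 1.960 · 20.4/9.1104
= 4.39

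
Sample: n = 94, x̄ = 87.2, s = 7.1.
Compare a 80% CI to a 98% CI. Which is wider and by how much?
98% CI is wider by 1.58

df = 93
80% CI: t* = 1.291, (86.25, 88.15), width = 2 · t* · s/√n = 1.89
98% CI: t* = 2.367, (85.47, 88.93), width = 2 · t* · s/√n = 3.47

The 98% CI is wider by 3.47 - 1.89 = 1.58.
Higher confidence requires a wider interval.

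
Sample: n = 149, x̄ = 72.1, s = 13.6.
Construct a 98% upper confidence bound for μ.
μ ≤ 74.41

Upper bound (one-sided):
t* = 2.072 (one-sided for 98%)
Upper bound = x̄ + t* · s/√n = 72.1 + 2.072 · 13.6/√149 = 74.41

We are 98% confident that μ ≤ 74.41.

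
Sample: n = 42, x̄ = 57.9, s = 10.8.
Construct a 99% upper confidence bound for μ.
μ ≤ 61.93

Upper bound (one-sided):
t* = 2.421 (one-sided for 99%)
Upper bound = x̄ + t* · s/√n = 57.9 + 2.421 · 10.8/√42 = 61.93

We are 99% confident that μ ≤ 61.93.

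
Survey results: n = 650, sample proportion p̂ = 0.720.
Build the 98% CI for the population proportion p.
(0.679, 0.761)

Proportion CI:
SE = √(p̂(1-p̂)/n) = √(0.720 · 0.280 / 650) = 0.01761

z* = 2.326
Margin = z* · SE = 2.326 · 0.01761 = 0.0410

CI: 0.720 ± 0.0410 = (0.679, 0.761)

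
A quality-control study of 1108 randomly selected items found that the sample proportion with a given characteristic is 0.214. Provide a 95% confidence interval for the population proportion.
(0.190, 0.238)

Proportion CI:
SE = √(p̂(1-p̂)/n) = √(0.214 · 0.786 / 1108) = 0.01232

z* = 1.960
Margin = z* · SE = 1.960 · 0.01232 = 0.0241

CI: 0.214 ± 0.0241 = (0.190, 0.238)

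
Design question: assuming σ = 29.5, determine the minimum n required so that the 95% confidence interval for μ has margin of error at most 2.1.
n ≥ 759

For margin E ≤ 2.1:
n ≥ (z* · σ / E)²
n ≥ (1.960 · 29.5 / 2.1)²
n ≥ 758.08

Minimum n = 759 (rounding up)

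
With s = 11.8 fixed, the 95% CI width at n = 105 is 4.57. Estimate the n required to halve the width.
n ≈ 420

CI width ∝ 1/√n
To reduce width by factor 2, need √n to grow by 2 → need 2² = 4 times as many samples.

Current: n = 105, width = 4.57
New: n = 420, width ≈ 2.26

Width reduced by factor of 4.57/2.26 = 2.02.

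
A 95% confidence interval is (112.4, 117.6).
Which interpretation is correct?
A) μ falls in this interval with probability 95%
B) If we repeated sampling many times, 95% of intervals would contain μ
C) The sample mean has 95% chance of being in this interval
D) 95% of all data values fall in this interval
B

A) Wrong — μ is fixed; the randomness lives in the interval, not in μ.
B) Correct — this is the frequentist long-run coverage interpretation.
C) Wrong — x̄ is observed and sits in the interval by construction.
D) Wrong — a CI is about the parameter μ, not individual data values.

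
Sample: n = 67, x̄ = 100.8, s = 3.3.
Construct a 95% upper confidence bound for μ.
μ ≤ 101.47

Upper bound (one-sided):
t* = 1.668 (one-sided for 95%)
Upper bound = x̄ + t* · s/√n = 100.8 + 1.668 · 3.3/√67 = 101.47

We are 95% confident that μ ≤ 101.47.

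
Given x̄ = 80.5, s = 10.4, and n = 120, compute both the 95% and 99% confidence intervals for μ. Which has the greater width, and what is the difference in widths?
99% CI is wider by 1.21

df = 119
95% CI: t* = 1.980, (78.62, 82.38), width = 2 · t* · s/√n = 3.76
99% CI: t* = 2.618, (78.01, 82.99), width = 2 · t* · s/√n = 4.97

The 99% CI is wider by 4.97 - 3.76 = 1.21.
Higher confidence requires a wider interval.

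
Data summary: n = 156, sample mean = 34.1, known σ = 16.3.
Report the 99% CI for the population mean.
(30.74, 37.46)

z-interval (σ known):
z* = 2.576 for 99% confidence

Margin of error = z* · σ/√n = 2.576 · 16.3/√156 = 3.36

CI: (34.1 - 3.36, 34.1 + 3.36) = (30.74, 37.46)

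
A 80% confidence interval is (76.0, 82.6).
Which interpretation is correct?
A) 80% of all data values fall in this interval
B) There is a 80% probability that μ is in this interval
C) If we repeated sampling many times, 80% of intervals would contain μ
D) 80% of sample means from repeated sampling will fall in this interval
C

A) Wrong — a CI is about the parameter μ, not individual data values.
B) Wrong — μ is fixed; the randomness lives in the interval, not in μ.
C) Correct — this is the frequentist long-run coverage interpretation.
D) Wrong — coverage applies to intervals containing μ, not to future x̄ values.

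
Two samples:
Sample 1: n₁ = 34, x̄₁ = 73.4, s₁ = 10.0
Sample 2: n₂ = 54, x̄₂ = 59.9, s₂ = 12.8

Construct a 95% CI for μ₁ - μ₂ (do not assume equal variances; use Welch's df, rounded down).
(8.64, 18.36)

Difference: x̄₁ - x̄₂ = 13.50
SE = √(s₁²/n₁ + s₂²/n₂) = √(10.0²/34 + 12.8²/54) = 2.4444
df = 81.92 → 81 (Welch–Satterthwaite, rounded down)
t* = 1.990

CI: 13.50 ± 1.990 · 2.4444 = 13.50 ± 4.86 = (8.64, 18.36)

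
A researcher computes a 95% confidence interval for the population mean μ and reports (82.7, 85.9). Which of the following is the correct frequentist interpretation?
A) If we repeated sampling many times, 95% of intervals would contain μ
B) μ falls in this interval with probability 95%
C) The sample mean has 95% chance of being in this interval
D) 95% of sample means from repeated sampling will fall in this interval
A

A) Correct — this is the frequentist long-run coverage interpretation.
B) Wrong — μ is fixed; the randomness lives in the interval, not in μ.
C) Wrong — x̄ is observed and sits in the interval by construction.
D) Wrong — coverage applies to intervals containing μ, not to future x̄ values.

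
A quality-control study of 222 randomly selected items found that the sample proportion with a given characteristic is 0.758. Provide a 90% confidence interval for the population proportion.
(0.711, 0.805)

Proportion CI:
SE = √(p̂(1-p̂)/n) = √(0.758 · 0.242 / 222) = 0.02875

z* = 1.645
Margin = z* · SE = 1.645 · 0.02875 = 0.0473

CI: 0.758 ± 0.0473 = (0.711, 0.805)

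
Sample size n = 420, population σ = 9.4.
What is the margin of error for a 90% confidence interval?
Margin of error = 0.75

Margin of error = z* · σ/√n
= 1.645 · 9.4/√420
= 1.645 · 9.4/20.4939
= 0.75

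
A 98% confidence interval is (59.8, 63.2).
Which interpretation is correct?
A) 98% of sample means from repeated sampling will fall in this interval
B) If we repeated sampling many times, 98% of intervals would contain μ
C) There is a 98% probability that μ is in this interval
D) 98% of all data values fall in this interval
B

A) Wrong — coverage applies to intervals containing μ, not to future x̄ values.
B) Correct — this is the frequentist long-run coverage interpretation.
C) Wrong — μ is fixed; the randomness lives in the interval, not in μ.
D) Wrong — a CI is about the parameter μ, not individual data values.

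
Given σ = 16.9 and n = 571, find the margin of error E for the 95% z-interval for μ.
Margin of error = 1.39

Margin of error = z* · σ/√n
= 1.960 · 16.9/√571
= 1.960 · 16.9/23.8956
= 1.39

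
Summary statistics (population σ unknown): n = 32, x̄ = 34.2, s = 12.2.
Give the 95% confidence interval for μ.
(29.80, 38.60)

t-interval (σ unknown):
df = n - 1 = 31
t* = 2.040 for 95% confidence

Margin of error = t* · s/√n = 2.040 · 12.2/√32 = 4.40

CI: (29.80, 38.60)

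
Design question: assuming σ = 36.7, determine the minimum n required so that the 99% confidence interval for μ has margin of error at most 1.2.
n ≥ 6207

For margin E ≤ 1.2:
n ≥ (z* · σ / E)²
n ≥ (2.576 · 36.7 / 1.2)²
n ≥ 6206.71

Minimum n = 6207 (rounding up)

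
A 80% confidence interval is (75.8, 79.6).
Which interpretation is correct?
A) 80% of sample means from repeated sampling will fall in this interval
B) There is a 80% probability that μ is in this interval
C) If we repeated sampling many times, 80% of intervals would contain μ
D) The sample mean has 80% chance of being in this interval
C

A) Wrong — coverage applies to intervals containing μ, not to future x̄ values.
B) Wrong — μ is fixed; the randomness lives in the interval, not in μ.
C) Correct — this is the frequentist long-run coverage interpretation.
D) Wrong — x̄ is observed and sits in the interval by construction.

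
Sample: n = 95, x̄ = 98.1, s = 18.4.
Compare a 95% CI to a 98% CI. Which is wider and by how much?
98% CI is wider by 1.44

df = 94
95% CI: t* = 1.986, (94.35, 101.85), width = 2 · t* · s/√n = 7.50
98% CI: t* = 2.367, (93.63, 102.57), width = 2 · t* · s/√n = 8.94

The 98% CI is wider by 8.94 - 7.50 = 1.44.
Higher confidence requires a wider interval.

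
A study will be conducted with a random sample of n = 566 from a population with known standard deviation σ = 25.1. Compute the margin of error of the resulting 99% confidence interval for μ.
Margin of error = 2.72

Margin of error = z* · σ/√n
= 2.576 · 25.1/√566
= 2.576 · 25.1/23.7908
= 2.72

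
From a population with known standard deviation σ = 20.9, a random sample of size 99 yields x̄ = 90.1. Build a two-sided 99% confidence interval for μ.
(84.69, 95.51)

z-interval (σ known):
z* = 2.576 for 99% confidence

Margin of error = z* · σ/√n = 2.576 · 20.9/√99 = 5.41

CI: (90.1 - 5.41, 90.1 + 5.41) = (84.69, 95.51)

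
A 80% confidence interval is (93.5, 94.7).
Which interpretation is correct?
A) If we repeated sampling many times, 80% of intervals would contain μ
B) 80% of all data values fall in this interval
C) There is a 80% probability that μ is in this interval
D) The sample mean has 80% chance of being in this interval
A

A) Correct — this is the frequentist long-run coverage interpretation.
B) Wrong — a CI is about the parameter μ, not individual data values.
C) Wrong — μ is fixed; the randomness lives in the interval, not in μ.
D) Wrong — x̄ is observed and sits in the interval by construction.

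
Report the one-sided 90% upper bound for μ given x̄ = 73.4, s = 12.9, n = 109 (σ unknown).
μ ≤ 74.99

Upper bound (one-sided):
t* = 1.289 (one-sided for 90%)
Upper bound = x̄ + t* · s/√n = 73.4 + 1.289 · 12.9/√109 = 74.99

We are 90% confident that μ ≤ 74.99.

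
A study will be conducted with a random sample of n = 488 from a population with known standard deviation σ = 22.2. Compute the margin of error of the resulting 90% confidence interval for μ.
Margin of error = 1.65

Margin of error = z* · σ/√n
= 1.645 · 22.2/√488
= 1.645 · 22.2/22.0907
= 1.65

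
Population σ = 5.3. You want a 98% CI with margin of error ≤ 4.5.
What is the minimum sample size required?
n ≥ 8

For margin E ≤ 4.5:
n ≥ (z* · σ / E)²
n ≥ (2.326 · 5.3 / 4.5)²
n ≥ 7.50

Minimum n = 8 (rounding up)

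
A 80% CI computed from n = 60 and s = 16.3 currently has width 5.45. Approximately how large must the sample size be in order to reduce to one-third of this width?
n ≈ 540

CI width ∝ 1/√n
To reduce width by factor 3, need √n to grow by 3 → need 3² = 9 times as many samples.

Current: n = 60, width = 5.45
New: n = 540, width ≈ 1.80

Width reduced by factor of 5.45/1.80 = 3.03.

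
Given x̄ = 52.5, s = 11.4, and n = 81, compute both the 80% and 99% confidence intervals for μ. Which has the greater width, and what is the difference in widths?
99% CI is wider by 3.42

df = 80
80% CI: t* = 1.292, (50.86, 54.14), width = 2 · t* · s/√n = 3.27
99% CI: t* = 2.639, (49.16, 55.84), width = 2 · t* · s/√n = 6.69

The 99% CI is wider by 6.69 - 3.27 = 3.42.
Higher confidence requires a wider interval.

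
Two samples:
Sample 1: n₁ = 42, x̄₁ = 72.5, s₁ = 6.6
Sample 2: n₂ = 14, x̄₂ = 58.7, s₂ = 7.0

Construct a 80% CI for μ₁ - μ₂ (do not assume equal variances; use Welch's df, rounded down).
(10.98, 16.62)

Difference: x̄₁ - x̄₂ = 13.80
SE = √(s₁²/n₁ + s₂²/n₂) = √(6.6²/42 + 7.0²/14) = 2.1301
df = 21.25 → 21 (Welch–Satterthwaite, rounded down)
t* = 1.323

CI: 13.80 ± 1.323 · 2.1301 = 13.80 ± 2.82 = (10.98, 16.62)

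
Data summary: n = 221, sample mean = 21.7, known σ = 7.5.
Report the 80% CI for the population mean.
(21.05, 22.35)

z-interval (σ known):
z* = 1.282 for 80% confidence

Margin of error = z* · σ/√n = 1.282 · 7.5/√221 = 0.65

CI: (21.7 - 0.65, 21.7 + 0.65) = (21.05, 22.35)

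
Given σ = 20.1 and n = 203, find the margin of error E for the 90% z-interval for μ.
Margin of error = 2.32

Margin of error = z* · σ/√n
= 1.645 · 20.1/√203
= 1.645 · 20.1/14.2478
= 2.32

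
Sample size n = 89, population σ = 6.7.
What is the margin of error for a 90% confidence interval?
Margin of error = 1.17

Margin of error = z* · σ/√n
= 1.645 · 6.7/√89
= 1.645 · 6.7/9.4340
= 1.17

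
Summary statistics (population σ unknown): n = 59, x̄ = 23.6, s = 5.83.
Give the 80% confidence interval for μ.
(22.62, 24.58)

t-interval (σ unknown):
df = n - 1 = 58
t* = 1.296 for 80% confidence

Margin of error = t* · s/√n = 1.296 · 5.83/√59 = 0.98

CI: (22.62, 24.58)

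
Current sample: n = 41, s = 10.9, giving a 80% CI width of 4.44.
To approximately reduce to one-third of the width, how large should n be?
n ≈ 369

CI width ∝ 1/√n
To reduce width by factor 3, need √n to grow by 3 → need 3² = 9 times as many samples.

Current: n = 41, width = 4.44
New: n = 369, width ≈ 1.46

Width reduced by factor of 4.44/1.46 = 3.04.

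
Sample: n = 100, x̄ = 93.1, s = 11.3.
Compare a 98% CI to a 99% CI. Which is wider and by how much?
99% CI is wider by 0.59

df = 99
98% CI: t* = 2.365, (90.43, 95.77), width = 2 · t* · s/√n = 5.34
99% CI: t* = 2.626, (90.13, 96.07), width = 2 · t* · s/√n = 5.93

The 99% CI is wider by 5.93 - 5.34 = 0.59.
Higher confidence requires a wider interval.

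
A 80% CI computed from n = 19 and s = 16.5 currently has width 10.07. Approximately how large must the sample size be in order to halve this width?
n ≈ 76

CI width ∝ 1/√n
To reduce width by factor 2, need √n to grow by 2 → need 2² = 4 times as many samples.

Current: n = 19, width = 10.07
New: n = 76, width ≈ 4.89

Width reduced by factor of 10.07/4.89 = 2.06.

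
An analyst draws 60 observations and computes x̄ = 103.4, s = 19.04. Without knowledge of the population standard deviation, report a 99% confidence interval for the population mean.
(96.86, 109.94)

t-interval (σ unknown):
df = n - 1 = 59
t* = 2.662 for 99% confidence

Margin of error = t* · s/√n = 2.662 · 19.04/√60 = 6.54

CI: (96.86, 109.94)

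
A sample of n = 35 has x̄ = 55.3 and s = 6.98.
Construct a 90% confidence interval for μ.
(53.30, 57.30)

t-interval (σ unknown):
df = n - 1 = 34
t* = 1.691 for 90% confidence

Margin of error = t* · s/√n = 1.691 · 6.98/√35 = 2.00

CI: (53.30, 57.30)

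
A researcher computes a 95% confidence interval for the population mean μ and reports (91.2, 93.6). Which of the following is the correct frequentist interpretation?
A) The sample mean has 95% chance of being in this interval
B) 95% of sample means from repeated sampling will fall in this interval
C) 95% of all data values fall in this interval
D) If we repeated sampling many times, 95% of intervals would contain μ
D

A) Wrong — x̄ is observed and sits in the interval by construction.
B) Wrong — coverage applies to intervals containing μ, not to future x̄ values.
C) Wrong — a CI is about the parameter μ, not individual data values.
D) Correct — this is the frequentist long-run coverage interpretation.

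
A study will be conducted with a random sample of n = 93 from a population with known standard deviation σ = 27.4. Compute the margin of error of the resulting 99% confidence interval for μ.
Margin of error = 7.32

Margin of error = z* · σ/√n
= 2.576 · 27.4/√93
= 2.576 · 27.4/9.6437
= 7.32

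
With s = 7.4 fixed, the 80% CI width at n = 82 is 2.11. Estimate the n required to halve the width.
n ≈ 328

CI width ∝ 1/√n
To reduce width by factor 2, need √n to grow by 2 → need 2² = 4 times as many samples.

Current: n = 82, width = 2.11
New: n = 328, width ≈ 1.05

Width reduced by factor of 2.11/1.05 = 2.01.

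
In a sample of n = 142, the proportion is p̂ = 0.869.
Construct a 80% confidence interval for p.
(0.833, 0.905)

Proportion CI:
SE = √(p̂(1-p̂)/n) = √(0.869 · 0.131 / 142) = 0.02831

z* = 1.282
Margin = z* · SE = 1.282 · 0.02831 = 0.0363

CI: 0.869 ± 0.0363 = (0.833, 0.905)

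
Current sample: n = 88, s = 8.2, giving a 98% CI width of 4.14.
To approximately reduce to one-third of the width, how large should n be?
n ≈ 792

CI width ∝ 1/√n
To reduce width by factor 3, need √n to grow by 3 → need 3² = 9 times as many samples.

Current: n = 88, width = 4.14
New: n = 792, width ≈ 1.36

Width reduced by factor of 4.14/1.36 = 3.04.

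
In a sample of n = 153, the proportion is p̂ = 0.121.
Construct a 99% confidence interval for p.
(0.053, 0.189)

Proportion CI:
SE = √(p̂(1-p̂)/n) = √(0.121 · 0.879 / 153) = 0.02637

z* = 2.576
Margin = z* · SE = 2.576 · 0.02637 = 0.0679

CI: 0.121 ± 0.0679 = (0.053, 0.189)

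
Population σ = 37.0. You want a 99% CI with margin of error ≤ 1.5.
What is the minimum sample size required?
n ≥ 4038

For margin E ≤ 1.5:
n ≥ (z* · σ / E)²
n ≥ (2.576 · 37.0 / 1.5)²
n ≥ 4037.50

Minimum n = 4038 (rounding up)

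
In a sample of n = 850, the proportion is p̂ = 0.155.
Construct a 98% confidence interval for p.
(0.126, 0.184)

Proportion CI:
SE = √(p̂(1-p̂)/n) = √(0.155 · 0.845 / 850) = 0.01241

z* = 2.326
Margin = z* · SE = 2.326 · 0.01241 = 0.0289

CI: 0.155 ± 0.0289 = (0.126, 0.184)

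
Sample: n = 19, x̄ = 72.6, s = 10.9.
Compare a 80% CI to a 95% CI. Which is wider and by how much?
95% CI is wider by 3.86

df = 18
80% CI: t* = 1.330, (69.27, 75.93), width = 2 · t* · s/√n = 6.65
95% CI: t* = 2.101, (67.35, 77.85), width = 2 · t* · s/√n = 10.51

The 95% CI is wider by 10.51 - 6.65 = 3.86.
Higher confidence requires a wider interval.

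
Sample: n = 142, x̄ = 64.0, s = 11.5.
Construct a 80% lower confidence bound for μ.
μ ≥ 63.19

Lower bound (one-sided):
t* = 0.844 (one-sided for 80%)
Lower bound = x̄ - t* · s/√n = 64.0 - 0.844 · 11.5/√142 = 63.19

We are 80% confident that μ ≥ 63.19.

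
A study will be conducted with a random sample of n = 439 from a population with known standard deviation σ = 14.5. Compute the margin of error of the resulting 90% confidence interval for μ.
Margin of error = 1.14

Margin of error = z* · σ/√n
= 1.645 · 14.5/√439
= 1.645 · 14.5/20.9523
= 1.14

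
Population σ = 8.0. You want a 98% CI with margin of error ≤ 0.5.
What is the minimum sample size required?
n ≥ 1386

For margin E ≤ 0.5:
n ≥ (z* · σ / E)²
n ≥ (2.326 · 8.0 / 0.5)²
n ≥ 1385.03

Minimum n = 1386 (rounding up)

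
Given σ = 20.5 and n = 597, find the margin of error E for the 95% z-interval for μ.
Margin of error = 1.64

Margin of error = z* · σ/√n
= 1.960 · 20.5/√597
= 1.960 · 20.5/24.4336
= 1.64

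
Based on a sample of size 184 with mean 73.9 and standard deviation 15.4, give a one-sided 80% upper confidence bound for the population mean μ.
μ ≤ 74.86

Upper bound (one-sided):
t* = 0.844 (one-sided for 80%)
Upper bound = x̄ + t* · s/√n = 73.9 + 0.844 · 15.4/√184 = 74.86

We are 80% confident that μ ≤ 74.86.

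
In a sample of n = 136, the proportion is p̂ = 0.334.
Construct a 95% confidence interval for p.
(0.255, 0.413)

Proportion CI:
SE = √(p̂(1-p̂)/n) = √(0.334 · 0.666 / 136) = 0.04044

z* = 1.960
Margin = z* · SE = 1.960 · 0.04044 = 0.0793

CI: 0.334 ± 0.0793 = (0.255, 0.413)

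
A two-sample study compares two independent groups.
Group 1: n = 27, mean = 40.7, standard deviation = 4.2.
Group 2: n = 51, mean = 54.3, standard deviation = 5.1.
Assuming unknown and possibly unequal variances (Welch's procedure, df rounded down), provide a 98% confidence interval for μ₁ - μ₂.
(-16.18, -11.02)

Difference: x̄₁ - x̄₂ = -13.60
SE = √(s₁²/n₁ + s₂²/n₂) = √(4.2²/27 + 5.1²/51) = 1.0786
df = 62.60 → 62 (Welch–Satterthwaite, rounded down)
t* = 2.388

CI: -13.60 ± 2.388 · 1.0786 = -13.60 ± 2.58 = (-16.18, -11.02)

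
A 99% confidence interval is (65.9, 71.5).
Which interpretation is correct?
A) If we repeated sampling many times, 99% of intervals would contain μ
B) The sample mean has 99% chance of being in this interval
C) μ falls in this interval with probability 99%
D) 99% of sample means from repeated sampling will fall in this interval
A

A) Correct — this is the frequentist long-run coverage interpretation.
B) Wrong — x̄ is observed and sits in the interval by construction.
C) Wrong — μ is fixed; the randomness lives in the interval, not in μ.
D) Wrong — coverage applies to intervals containing μ, not to future x̄ values.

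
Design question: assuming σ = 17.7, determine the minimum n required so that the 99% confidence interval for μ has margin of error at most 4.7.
n ≥ 95

For margin E ≤ 4.7:
n ≥ (z* · σ / E)²
n ≥ (2.576 · 17.7 / 4.7)²
n ≥ 94.11

Minimum n = 95 (rounding up)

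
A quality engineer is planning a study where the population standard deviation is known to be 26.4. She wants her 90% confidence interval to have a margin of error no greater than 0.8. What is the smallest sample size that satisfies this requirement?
n ≥ 2947

For margin E ≤ 0.8:
n ≥ (z* · σ / E)²
n ≥ (1.645 · 26.4 / 0.8)²
n ≥ 2946.86

Minimum n = 2947 (rounding up)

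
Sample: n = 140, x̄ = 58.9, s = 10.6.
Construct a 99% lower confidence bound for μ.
μ ≥ 56.79

Lower bound (one-sided):
t* = 2.353 (one-sided for 99%)
Lower bound = x̄ - t* · s/√n = 58.9 - 2.353 · 10.6/√140 = 56.79

We are 99% confident that μ ≥ 56.79.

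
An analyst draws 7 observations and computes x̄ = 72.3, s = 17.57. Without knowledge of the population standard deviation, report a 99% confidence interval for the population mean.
(47.68, 96.92)

t-interval (σ unknown):
df = n - 1 = 6
t* = 3.707 for 99% confidence

Margin of error = t* · s/√n = 3.707 · 17.57/√7 = 24.62

CI: (47.68, 96.92)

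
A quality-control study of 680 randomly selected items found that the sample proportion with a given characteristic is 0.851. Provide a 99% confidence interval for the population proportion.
(0.816, 0.886)

Proportion CI:
SE = √(p̂(1-p̂)/n) = √(0.851 · 0.149 / 680) = 0.01366

z* = 2.576
Margin = z* · SE = 2.576 · 0.01366 = 0.0352

CI: 0.851 ± 0.0352 = (0.816, 0.886)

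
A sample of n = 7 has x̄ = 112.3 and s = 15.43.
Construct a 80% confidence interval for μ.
(103.90, 120.70)

t-interval (σ unknown):
df = n - 1 = 6
t* = 1.440 for 80% confidence

Margin of error = t* · s/√n = 1.440 · 15.43/√7 = 8.40

CI: (103.90, 120.70)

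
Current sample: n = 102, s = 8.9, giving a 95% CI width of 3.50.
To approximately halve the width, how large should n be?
n ≈ 408

CI width ∝ 1/√n
To reduce width by factor 2, need √n to grow by 2 → need 2² = 4 times as many samples.

Current: n = 102, width = 3.50
New: n = 408, width ≈ 1.73

Width reduced by factor of 3.50/1.73 = 2.02.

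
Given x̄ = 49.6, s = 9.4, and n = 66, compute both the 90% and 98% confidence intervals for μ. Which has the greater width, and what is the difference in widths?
98% CI is wider by 1.66

df = 65
90% CI: t* = 1.669, (47.67, 51.53), width = 2 · t* · s/√n = 3.86
98% CI: t* = 2.385, (46.84, 52.36), width = 2 · t* · s/√n = 5.52

The 98% CI is wider by 5.52 - 3.86 = 1.66.
Higher confidence requires a wider interval.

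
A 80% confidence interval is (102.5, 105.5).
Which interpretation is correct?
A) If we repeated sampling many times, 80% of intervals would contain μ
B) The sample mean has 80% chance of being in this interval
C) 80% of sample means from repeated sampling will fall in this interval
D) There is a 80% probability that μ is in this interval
A

A) Correct — this is the frequentist long-run coverage interpretation.
B) Wrong — x̄ is observed and sits in the interval by construction.
C) Wrong — coverage applies to intervals containing μ, not to future x̄ values.
D) Wrong — μ is fixed; the randomness lives in the interval, not in μ.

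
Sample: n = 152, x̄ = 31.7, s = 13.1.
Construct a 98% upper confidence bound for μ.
μ ≤ 33.90

Upper bound (one-sided):
t* = 2.072 (one-sided for 98%)
Upper bound = x̄ + t* · s/√n = 31.7 + 2.072 · 13.1/√152 = 33.90

We are 98% confident that μ ≤ 33.90.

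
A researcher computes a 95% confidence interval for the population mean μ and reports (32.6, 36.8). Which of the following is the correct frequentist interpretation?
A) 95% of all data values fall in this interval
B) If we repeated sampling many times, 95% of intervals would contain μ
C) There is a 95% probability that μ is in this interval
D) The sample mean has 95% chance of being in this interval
B

A) Wrong — a CI is about the parameter μ, not individual data values.
B) Correct — this is the frequentist long-run coverage interpretation.
C) Wrong — μ is fixed; the randomness lives in the interval, not in μ.
D) Wrong — x̄ is observed and sits in the interval by construction.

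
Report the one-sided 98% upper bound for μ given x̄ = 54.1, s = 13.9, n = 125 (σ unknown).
μ ≤ 56.68

Upper bound (one-sided):
t* = 2.076 (one-sided for 98%)
Upper bound = x̄ + t* · s/√n = 54.1 + 2.076 · 13.9/√125 = 56.68

We are 98% confident that μ ≤ 56.68.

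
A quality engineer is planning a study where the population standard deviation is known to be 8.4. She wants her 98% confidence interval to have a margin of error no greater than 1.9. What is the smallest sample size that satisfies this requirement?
n ≥ 106

For margin E ≤ 1.9:
n ≥ (z* · σ / E)²
n ≥ (2.326 · 8.4 / 1.9)²
n ≥ 105.75

Minimum n = 106 (rounding up)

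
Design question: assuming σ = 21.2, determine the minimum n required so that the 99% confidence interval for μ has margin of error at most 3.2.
n ≥ 292

For margin E ≤ 3.2:
n ≥ (z* · σ / E)²
n ≥ (2.576 · 21.2 / 3.2)²
n ≥ 291.25

Minimum n = 292 (rounding up)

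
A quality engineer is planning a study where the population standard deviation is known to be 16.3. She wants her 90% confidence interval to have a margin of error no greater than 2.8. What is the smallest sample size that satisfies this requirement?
n ≥ 92

For margin E ≤ 2.8:
n ≥ (z* · σ / E)²
n ≥ (1.645 · 16.3 / 2.8)²
n ≥ 91.70

Minimum n = 92 (rounding up)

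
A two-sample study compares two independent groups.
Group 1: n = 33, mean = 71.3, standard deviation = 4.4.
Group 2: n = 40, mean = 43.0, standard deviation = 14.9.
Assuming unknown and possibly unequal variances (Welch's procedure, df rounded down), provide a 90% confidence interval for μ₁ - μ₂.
(24.14, 32.46)

Difference: x̄₁ - x̄₂ = 28.30
SE = √(s₁²/n₁ + s₂²/n₂) = √(4.4²/33 + 14.9²/40) = 2.4773
df = 47.04 → 47 (Welch–Satterthwaite, rounded down)
t* = 1.678

CI: 28.30 ± 1.678 · 2.4773 = 28.30 ± 4.16 = (24.14, 32.46)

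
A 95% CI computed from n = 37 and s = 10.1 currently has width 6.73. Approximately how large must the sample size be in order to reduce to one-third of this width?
n ≈ 333

CI width ∝ 1/√n
To reduce width by factor 3, need √n to grow by 3 → need 3² = 9 times as many samples.

Current: n = 37, width = 6.73
New: n = 333, width ≈ 2.18

Width reduced by factor of 6.73/2.18 = 3.09.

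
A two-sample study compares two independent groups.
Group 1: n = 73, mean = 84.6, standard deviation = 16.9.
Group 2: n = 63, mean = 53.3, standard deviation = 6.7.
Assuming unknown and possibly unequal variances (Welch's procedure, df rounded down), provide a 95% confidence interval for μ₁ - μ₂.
(27.03, 35.57)

Difference: x̄₁ - x̄₂ = 31.30
SE = √(s₁²/n₁ + s₂²/n₂) = √(16.9²/73 + 6.7²/63) = 2.1506
df = 96.88 → 96 (Welch–Satterthwaite, rounded down)
t* = 1.985

CI: 31.30 ± 1.985 · 2.1506 = 31.30 ± 4.27 = (27.03, 35.57)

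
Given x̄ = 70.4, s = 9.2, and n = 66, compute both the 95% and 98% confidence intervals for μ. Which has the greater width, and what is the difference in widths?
98% CI is wider by 0.88

df = 65
95% CI: t* = 1.997, (68.14, 72.66), width = 2 · t* · s/√n = 4.52
98% CI: t* = 2.385, (67.70, 73.10), width = 2 · t* · s/√n = 5.40

The 98% CI is wider by 5.40 - 4.52 = 0.88.
Higher confidence requires a wider interval.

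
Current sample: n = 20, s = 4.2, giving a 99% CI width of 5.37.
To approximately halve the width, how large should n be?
n ≈ 80

CI width ∝ 1/√n
To reduce width by factor 2, need √n to grow by 2 → need 2² = 4 times as many samples.

Current: n = 20, width = 5.37
New: n = 80, width ≈ 2.48

Width reduced by factor of 5.37/2.48 = 2.17.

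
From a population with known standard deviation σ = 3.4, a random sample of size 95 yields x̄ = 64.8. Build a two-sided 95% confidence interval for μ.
(64.12, 65.48)

z-interval (σ known):
z* = 1.960 for 95% confidence

Margin of error = z* · σ/√n = 1.960 · 3.4/√95 = 0.68

CI: (64.8 - 0.68, 64.8 + 0.68) = (64.12, 65.48)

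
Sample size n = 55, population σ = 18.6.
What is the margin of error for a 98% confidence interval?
Margin of error = 5.83

Margin of error = z* · σ/√n
= 2.326 · 18.6/√55
= 2.326 · 18.6/7.4162
= 5.83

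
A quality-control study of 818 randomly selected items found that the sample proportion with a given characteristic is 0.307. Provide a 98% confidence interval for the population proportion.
(0.269, 0.345)

Proportion CI:
SE = √(p̂(1-p̂)/n) = √(0.307 · 0.693 / 818) = 0.01613

z* = 2.326
Margin = z* · SE = 2.326 · 0.01613 = 0.0375

CI: 0.307 ± 0.0375 = (0.269, 0.345)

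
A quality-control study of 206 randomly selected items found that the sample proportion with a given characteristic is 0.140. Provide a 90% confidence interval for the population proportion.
(0.100, 0.180)

Proportion CI:
SE = √(p̂(1-p̂)/n) = √(0.140 · 0.860 / 206) = 0.02418

z* = 1.645
Margin = z* · SE = 1.645 · 0.02418 = 0.0398

CI: 0.140 ± 0.0398 = (0.100, 0.180)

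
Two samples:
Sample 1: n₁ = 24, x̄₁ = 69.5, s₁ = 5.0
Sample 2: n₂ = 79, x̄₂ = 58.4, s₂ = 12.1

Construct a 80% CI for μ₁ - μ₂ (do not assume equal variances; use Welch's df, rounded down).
(8.90, 13.30)

Difference: x̄₁ - x̄₂ = 11.10
SE = √(s₁²/n₁ + s₂²/n₂) = √(5.0²/24 + 12.1²/79) = 1.7015
df = 91.88 → 91 (Welch–Satterthwaite, rounded down)
t* = 1.291

CI: 11.10 ± 1.291 · 1.7015 = 11.10 ± 2.20 = (8.90, 13.30)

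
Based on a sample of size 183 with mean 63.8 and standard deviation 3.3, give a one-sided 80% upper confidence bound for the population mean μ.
μ ≤ 64.01

Upper bound (one-sided):
t* = 0.844 (one-sided for 80%)
Upper bound = x̄ + t* · s/√n = 63.8 + 0.844 · 3.3/√183 = 64.01

We are 80% confident that μ ≤ 64.01.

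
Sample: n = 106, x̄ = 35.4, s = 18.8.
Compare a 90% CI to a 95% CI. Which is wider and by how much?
95% CI is wider by 1.18

df = 105
90% CI: t* = 1.659, (32.37, 38.43), width = 2 · t* · s/√n = 6.06
95% CI: t* = 1.983, (31.78, 39.02), width = 2 · t* · s/√n = 7.24

The 95% CI is wider by 7.24 - 6.06 = 1.18.
Higher confidence requires a wider interval.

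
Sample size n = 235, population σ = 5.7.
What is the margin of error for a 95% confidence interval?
Margin of error = 0.73

Margin of error = z* · σ/√n
= 1.960 · 5.7/√235
= 1.960 · 5.7/15.3297
= 0.73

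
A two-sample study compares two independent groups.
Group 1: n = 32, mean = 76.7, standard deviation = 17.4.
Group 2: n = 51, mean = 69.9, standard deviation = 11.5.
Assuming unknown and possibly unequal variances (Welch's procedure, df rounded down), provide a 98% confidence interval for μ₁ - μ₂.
(-1.56, 15.16)

Difference: x̄₁ - x̄₂ = 6.80
SE = √(s₁²/n₁ + s₂²/n₂) = √(17.4²/32 + 11.5²/51) = 3.4719
df = 48.08 → 48 (Welch–Satterthwaite, rounded down)
t* = 2.407

CI: 6.80 ± 2.407 · 3.4719 = 6.80 ± 8.36 = (-1.56, 15.16)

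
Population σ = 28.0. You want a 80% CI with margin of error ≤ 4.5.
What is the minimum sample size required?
n ≥ 64

For margin E ≤ 4.5:
n ≥ (z* · σ / E)²
n ≥ (1.282 · 28.0 / 4.5)²
n ≥ 63.63

Minimum n = 64 (rounding up)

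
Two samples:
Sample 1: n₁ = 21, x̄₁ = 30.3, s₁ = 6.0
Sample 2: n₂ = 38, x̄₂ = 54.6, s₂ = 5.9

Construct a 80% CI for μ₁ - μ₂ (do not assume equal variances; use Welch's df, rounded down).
(-26.41, -22.19)

Difference: x̄₁ - x̄₂ = -24.30
SE = √(s₁²/n₁ + s₂²/n₂) = √(6.0²/21 + 5.9²/38) = 1.6218
df = 40.79 → 40 (Welch–Satterthwaite, rounded down)
t* = 1.303

CI: -24.30 ± 1.303 · 1.6218 = -24.30 ± 2.11 = (-26.41, -22.19)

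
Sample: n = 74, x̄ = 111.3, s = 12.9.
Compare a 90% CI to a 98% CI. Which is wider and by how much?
98% CI is wider by 2.14

df = 73
90% CI: t* = 1.666, (108.80, 113.80), width = 2 · t* · s/√n = 5.00
98% CI: t* = 2.379, (107.73, 114.87), width = 2 · t* · s/√n = 7.14

The 98% CI is wider by 7.14 - 5.00 = 2.14.
Higher confidence requires a wider interval.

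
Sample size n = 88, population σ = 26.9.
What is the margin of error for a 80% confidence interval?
Margin of error = 3.68

Margin of error = z* · σ/√n
= 1.282 · 26.9/√88
= 1.282 · 26.9/9.3808
= 3.68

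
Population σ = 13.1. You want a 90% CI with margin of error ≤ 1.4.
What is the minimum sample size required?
n ≥ 237

For margin E ≤ 1.4:
n ≥ (z* · σ / E)²
n ≥ (1.645 · 13.1 / 1.4)²
n ≥ 236.93

Minimum n = 237 (rounding up)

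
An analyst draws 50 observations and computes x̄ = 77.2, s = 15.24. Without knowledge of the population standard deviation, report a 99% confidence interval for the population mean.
(71.42, 82.98)

t-interval (σ unknown):
df = n - 1 = 49
t* = 2.680 for 99% confidence

Margin of error = t* · s/√n = 2.680 · 15.24/√50 = 5.78

CI: (71.42, 82.98)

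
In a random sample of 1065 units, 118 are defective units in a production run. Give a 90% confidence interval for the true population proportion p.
(0.095, 0.127)

Proportion CI:
p̂ = 118/1065 = 0.11080
SE = √(p̂(1-p̂)/n) = √(0.11080 · 0.88920 / 1065) = 0.00962

z* = 1.645
Margin = z* · SE = 1.645 · 0.00962 = 0.0158

CI: 0.11080 ± 0.0158 = (0.095, 0.127)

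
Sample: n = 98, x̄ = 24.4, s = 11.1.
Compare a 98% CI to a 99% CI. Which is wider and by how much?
99% CI is wider by 0.59

df = 97
98% CI: t* = 2.365, (21.75, 27.05), width = 2 · t* · s/√n = 5.30
99% CI: t* = 2.627, (21.45, 27.35), width = 2 · t* · s/√n = 5.89

The 99% CI is wider by 5.89 - 5.30 = 0.59.
Higher confidence requires a wider interval.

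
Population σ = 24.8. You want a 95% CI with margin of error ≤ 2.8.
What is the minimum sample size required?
n ≥ 302

For margin E ≤ 2.8:
n ≥ (z* · σ / E)²
n ≥ (1.960 · 24.8 / 2.8)²
n ≥ 301.37

Minimum n = 302 (rounding up)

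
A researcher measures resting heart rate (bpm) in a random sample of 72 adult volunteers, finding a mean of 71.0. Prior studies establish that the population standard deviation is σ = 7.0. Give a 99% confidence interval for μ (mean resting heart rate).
(68.87, 73.13)

z-interval (σ known):
z* = 2.576 for 99% confidence

Margin of error = z* · σ/√n = 2.576 · 7.0/√72 = 2.13

CI: (71.0 - 2.13, 71.0 + 2.13) = (68.87, 73.13)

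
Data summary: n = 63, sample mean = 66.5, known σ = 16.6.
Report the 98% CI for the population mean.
(61.64, 71.36)

z-interval (σ known):
z* = 2.326 for 98% confidence

Margin of error = z* · σ/√n = 2.326 · 16.6/√63 = 4.86

CI: (66.5 - 4.86, 66.5 + 4.86) = (61.64, 71.36)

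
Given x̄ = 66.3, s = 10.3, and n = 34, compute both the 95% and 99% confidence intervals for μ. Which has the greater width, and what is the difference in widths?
99% CI is wider by 2.47

df = 33
95% CI: t* = 2.035, (62.71, 69.89), width = 2 · t* · s/√n = 7.19
99% CI: t* = 2.733, (61.47, 71.13), width = 2 · t* · s/√n = 9.66

The 99% CI is wider by 9.66 - 7.19 = 2.47.
Higher confidence requires a wider interval.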